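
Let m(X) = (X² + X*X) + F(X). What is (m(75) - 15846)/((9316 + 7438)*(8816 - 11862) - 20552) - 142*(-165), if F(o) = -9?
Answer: 1196177324085/51053236 ≈ 23430.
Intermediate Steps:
m(X) = -9 + 2*X² (m(X) = (X² + X*X) - 9 = (X² + X²) - 9 = 2*X² - 9 = -9 + 2*X²)
(m(75) - 15846)/((9316 + 7438)*(8816 - 11862) - 20552) - 142*(-165) = ((-9 + 2*75²) - 15846)/((9316 + 7438)*(8816 - 11862) - 20552) - 142*(-165) = ((-9 + 2*5625) - 15846)/(16754*(-3046) - 20552) - 1*(-23430) = ((-9 + 11250) - 15846)/(-51032684 - 20552) + 23430 = (11241 - 15846)/(-51053236) + 23430 = -4605*(-1/51053236) + 23430 = 4605/51053236 + 23430 = 1196177324085/51053236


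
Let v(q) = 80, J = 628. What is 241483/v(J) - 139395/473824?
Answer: 7150580587/2369120 ≈ 3018.2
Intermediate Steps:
241483/v(J) - 139395/473824 = 241483/80 - 139395/473824 = 7150580587/2369120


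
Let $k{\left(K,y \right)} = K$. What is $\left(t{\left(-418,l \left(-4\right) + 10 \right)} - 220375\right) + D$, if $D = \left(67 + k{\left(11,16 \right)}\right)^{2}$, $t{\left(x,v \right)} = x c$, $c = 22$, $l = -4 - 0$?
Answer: $-223487$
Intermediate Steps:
$l = -4$ ($l = -4 + 0 = -4$)
$t{\left(x,v \right)} = 22 x$ ($t{\left(x,v \right)} = x 22 = 22 x$)
$D = 6084$ ($D = \left(67 + 11\right)^{2} = 78^{2} = 6084$)
$\left(t{\left(-418,l \left(-4\right) + 10 \right)} - 220375\right) + D = \left(22 \left(-418\right) - 220375\right) + 6084 = \left(-9196 - 220375\right) + 6084 = -229571 + 6084 = -223487$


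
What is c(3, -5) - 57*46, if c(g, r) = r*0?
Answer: -2622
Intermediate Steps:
c(g, r) = 0
c(3, -5) - 57*46 = 0 - 57*46 = 0 - 2622 = -2622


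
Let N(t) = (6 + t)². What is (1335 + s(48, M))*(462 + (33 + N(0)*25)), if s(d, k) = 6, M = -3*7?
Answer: 1870695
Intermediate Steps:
M = -21
(1335 + s(48, M))*(462 + (33 + N(0)*25)) = (1335 + 6)*(462 + (33 + (6 + 0)²*25)) = 1341*(462 + (33 + 6²*25)) = 1341*(462 + (33 + 36*25)) = 1341*(462 + (33 + 900)) = 1341*(462 + 933) = 1341*1395 = 1870695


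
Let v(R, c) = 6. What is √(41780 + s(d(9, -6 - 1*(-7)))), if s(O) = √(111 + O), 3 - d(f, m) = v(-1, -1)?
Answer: √(41780 + 6*√3) ≈ 204.43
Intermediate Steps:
d(f, m) = -3 (d(f, m) = 3 - 1*6 = 3 - 6 = -3)
√(41780 + s(d(9, -6 - 1*(-7)))) = √(41780 + √(111 - 3)) = √(41780 + √108) = √(41780 + 6*√3)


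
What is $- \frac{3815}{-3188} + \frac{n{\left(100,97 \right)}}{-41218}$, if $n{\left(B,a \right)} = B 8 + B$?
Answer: $\frac{77188735}{65701492} \approx 1.1748$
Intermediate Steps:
$n{\left(B,a \right)} = 9 B$ ($n{\left(B,a \right)} = 8 B + B = 9 B$)
$- \frac{3815}{-3188} + \frac{n{\left(100,97 \right)}}{-41218} = - \frac{3815}{-3188} + \frac{9 \cdot 100}{-41218} = \left(-3815\right) \left(- \frac{1}{3188}\right) + 900 \left(- \frac{1}{41218}\right) = \frac{3815}{3188} - \frac{450}{20609} = \frac{77188735}{65701492}$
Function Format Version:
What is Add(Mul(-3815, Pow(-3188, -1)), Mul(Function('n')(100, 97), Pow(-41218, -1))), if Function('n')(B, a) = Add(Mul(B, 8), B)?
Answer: Rational(77188735, 65701492) ≈ 1.1748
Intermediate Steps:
Function('n')(B, a) = Mul(9, B) (Function('n')(B, a) = Add(Mul(8, B), B) = Mul(9, B))
Add(Mul(-3815, Pow(-3188, -1)), Mul(Function('n')(100, 97), Pow(-41218, -1))) = Add(Mul(-3815, Pow(-3188, -1)), Mul(Mul(9, 100), Pow(-41218, -1))) = Add(Mul(-3815, Rational(-1, 3188)), Mul(900, Rational(-1, 41218))) = Add(Rational(3815, 3188), Rational(-450, 20609)) = Rational(77188735, 65701492)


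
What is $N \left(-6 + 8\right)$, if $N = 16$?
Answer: $32$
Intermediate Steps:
$N \left(-6 + 8\right) = 16 \left(-6 + 8\right) = 16 \cdot 2 = 32$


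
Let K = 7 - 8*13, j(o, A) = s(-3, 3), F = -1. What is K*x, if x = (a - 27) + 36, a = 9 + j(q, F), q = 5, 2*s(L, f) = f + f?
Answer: -2037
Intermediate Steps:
s(L, f) = f (s(L, f) = (f + f)/2 = (2*f)/2 = f)
j(o, A) = 3
a = 12 (a = 9 + 3 = 12)
x = 21 (x = (12 - 27) + 36 = -15 + 36 = 21)
K = -97 (K = 7 - 104 = -97)
K*x = -97*21 = -2037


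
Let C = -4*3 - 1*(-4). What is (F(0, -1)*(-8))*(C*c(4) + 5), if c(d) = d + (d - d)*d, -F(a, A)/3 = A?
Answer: 648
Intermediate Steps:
F(a, A) = -3*A
c(d) = d (c(d) = d + 0*d = d + 0 = d)
C = -8 (C = -12 + 4 = -8)
(F(0, -1)*(-8))*(C*c(4) + 5) = (-3*(-1)*(-8))*(-8*4 + 5) = (3*(-8))*(-32 + 5) = -24*(-27) = 648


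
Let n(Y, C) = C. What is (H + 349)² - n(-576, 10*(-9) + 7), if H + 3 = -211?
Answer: 18308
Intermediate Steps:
H = -214 (H = -3 - 211 = -214)
(H + 349)² - n(-576, 10*(-9) + 7) = (-214 + 349)² - (10*(-9) + 7) = 135² - (-90 + 7) = 18225 - 1*(-83) = 18225 + 83 = 18308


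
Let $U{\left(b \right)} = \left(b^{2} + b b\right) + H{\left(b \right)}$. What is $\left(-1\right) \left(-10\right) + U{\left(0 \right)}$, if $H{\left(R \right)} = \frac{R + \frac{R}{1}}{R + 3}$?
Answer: $10$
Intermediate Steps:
$H{\left(R \right)} = \frac{2 R}{3 + R}$ ($H{\left(R \right)} = \frac{R + R 1}{3 + R} = \frac{R + R}{3 + R} = \frac{2 R}{3 + R}$)
$U{\left(b \right)} = 2 b^{2} + \frac{2 b}{3 + b}$ ($U{\left(b \right)} = \left(b^{2} + b b\right) + \frac{2 b}{3 + b} = \left(b^{2} + b^{2}\right) + \frac{2 b}{3 + b} = 2 b^{2} + \frac{2 b}{3 + b}$)
$\left(-1\right) \left(-10\right) + U{\left(0 \right)} = \left(-1\right) \left(-10\right) + 2 \cdot 0 \frac{1}{3 + 0} \left(1 + 0 \left(3 + 0\right)\right) = 10 + 2 \cdot 0 \cdot \frac{1}{3} \left(1 + 0 \cdot 3\right) = 10 + 2 \cdot 0 \cdot \frac{1}{3} \left(1 + 0\right) = 10 + 2 \cdot 0 \cdot \frac{1}{3} \cdot 1 = 10 + 0 = 10$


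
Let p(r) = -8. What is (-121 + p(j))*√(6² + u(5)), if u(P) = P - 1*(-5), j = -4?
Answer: -129*√46 ≈ -874.92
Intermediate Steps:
u(P) = 5 + P (u(P) = P + 5 = 5 + P)
(-121 + p(j))*√(6² + u(5)) = (-121 - 8)*√(6² + (5 + 5)) = -129*√(36 + 10) = -129*√46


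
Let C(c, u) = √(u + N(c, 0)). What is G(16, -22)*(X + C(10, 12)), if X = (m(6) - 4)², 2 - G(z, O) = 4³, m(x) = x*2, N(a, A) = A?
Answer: -3968 - 124*√3 ≈ -4182.8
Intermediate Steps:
m(x) = 2*x
G(z, O) = -62 (G(z, O) = 2 - 1*4³ = 2 - 1*64 = 2 - 64 = -62)
C(c, u) = √u (C(c, u) = √(u + 0) = √u)
X = 64 (X = (2*6 - 4)² = (12 - 4)² = 8² = 64)
G(16, -22)*(X + C(10, 12)) = -62*(64 + √12) = -62*(64 + 2*√3) = -3968 - 124*√3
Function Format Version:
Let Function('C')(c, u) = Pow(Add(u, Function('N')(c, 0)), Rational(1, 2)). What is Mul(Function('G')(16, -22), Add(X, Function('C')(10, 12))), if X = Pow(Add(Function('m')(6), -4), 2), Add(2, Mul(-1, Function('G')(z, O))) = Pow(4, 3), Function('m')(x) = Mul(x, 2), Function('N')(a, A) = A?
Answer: Add(-3968, Mul(-124, Pow(3, Rational(1, 2)))) ≈ -4182.8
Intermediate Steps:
Function('m')(x) = Mul(2, x)
Function('G')(z, O) = -62 (Function('G')(z, O) = Add(2, Mul(-1, Pow(4, 3))) = Add(2, Mul(-1, 64)) = Add(2, -64) = -62)
Function('C')(c, u) = Pow(u, Rational(1, 2)) (Function('C')(c, u) = Pow(Add(u, 0), Rational(1, 2)) = Pow(u, Rational(1, 2)))
X = 64 (X = Pow(Add(Mul(2, 6), -4), 2) = Pow(Add(12, -4), 2) = Pow(8, 2) = 64)
Mul(Function('G')(16, -22), Add(X, Function('C')(10, 12))) = Mul(-62, Add(64, Pow(12, Rational(1, 2)))) = Mul(-62, Add(64, Mul(2, Pow(3, Rational(1, 2))))) = Add(-3968, Mul(-124, Pow(3, Rational(1, 2))))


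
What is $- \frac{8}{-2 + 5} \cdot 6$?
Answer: $-16$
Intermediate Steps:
$- \frac{8}{-2 + 5} \cdot 6 = - \frac{8}{3} \cdot 6 = \left(-8\right) \frac{1}{3} \cdot 6 = \left(- \frac{8}{3}\right) 6 = -16$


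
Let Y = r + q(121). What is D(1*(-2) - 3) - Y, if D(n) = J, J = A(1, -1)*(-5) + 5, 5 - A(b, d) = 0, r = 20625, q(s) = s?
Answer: -20766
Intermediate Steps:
A(b, d) = 5 (A(b, d) = 5 - 1*0 = 5 + 0 = 5)
J = -20 (J = 5*(-5) + 5 = -25 + 5 = -20)
D(n) = -20
Y = 20746 (Y = 20625 + 121 = 20746)
D(1*(-2) - 3) - Y = -20 - 1*20746 = -20 - 20746 = -20766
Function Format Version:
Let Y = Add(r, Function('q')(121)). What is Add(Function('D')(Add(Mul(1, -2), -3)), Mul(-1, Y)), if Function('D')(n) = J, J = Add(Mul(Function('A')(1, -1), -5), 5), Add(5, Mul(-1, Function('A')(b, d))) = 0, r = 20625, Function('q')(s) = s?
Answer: -20766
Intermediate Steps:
Function('A')(b, d) = 5 (Function('A')(b, d) = Add(5, Mul(-1, 0)) = Add(5, 0) = 5)
J = -20 (J = Add(Mul(5, -5), 5) = Add(-25, 5) = -20)
Function('D')(n) = -20
Y = 20746 (Y = Add(20625, 121) = 20746)
Add(Function('D')(Add(Mul(1, -2), -3)), Mul(-1, Y)) = Add(-20, Mul(-1, 20746)) = Add(-20, -20746) = -20766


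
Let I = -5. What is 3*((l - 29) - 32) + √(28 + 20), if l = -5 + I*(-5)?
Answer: -123 + 4*√3 ≈ -116.07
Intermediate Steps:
l = 20 (l = -5 - 5*(-5) = -5 + 25 = 20)
3*((l - 29) - 32) + √(28 + 20) = 3*((20 - 29) - 32) + √(28 + 20) = 3*(-9 - 32) + √48 = 3*(-41) + 4*√3 = -123 + 4*√3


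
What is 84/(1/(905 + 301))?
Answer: 101304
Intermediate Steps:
84/(1/(905 + 301)) = 84/(1/1206) = 84*1206 = 101304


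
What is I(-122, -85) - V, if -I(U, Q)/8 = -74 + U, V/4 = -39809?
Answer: 160804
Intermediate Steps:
V = -159236 (V = 4*(-39809) = -159236)
I(U, Q) = 592 - 8*U (I(U, Q) = -8*(-74 + U) = 592 - 8*U)
I(-122, -85) - V = (592 - 8*(-122)) - 1*(-159236) = (592 + 976) + 159236 = 1568 + 159236 = 160804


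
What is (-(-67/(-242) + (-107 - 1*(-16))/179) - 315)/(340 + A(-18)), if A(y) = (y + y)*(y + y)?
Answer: -13635141/70868248 ≈ -0.19240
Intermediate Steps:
A(y) = 4*y**2 (A(y) = (2*y)*(2*y) = 4*y**2)
(-(-67/(-242) + (-107 - 1*(-16))/179) - 315)/(340 + A(-18)) = (-(-67/(-242) + (-107 - 1*(-16))/179) - 315)/(340 + 4*(-18)**2) = (-(-67*(-1/242) + (-107 + 16)*(1/179)) - 315)/(340 + 4*324) = (-(67/242 - 91*1/179) - 315)/(340 + 1296) = (-(67/242 - 91/179) - 315)/1636 = (-1*(-10029/43318) - 315)*(1/1636) = (10029/43318 - 315)*(1/1636) = -13635141/43318*1/1636 = -13635141/70868248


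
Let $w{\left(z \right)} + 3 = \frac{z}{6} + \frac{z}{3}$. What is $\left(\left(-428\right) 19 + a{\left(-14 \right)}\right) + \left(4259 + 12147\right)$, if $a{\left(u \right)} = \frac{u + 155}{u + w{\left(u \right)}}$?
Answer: $\frac{66145}{8} \approx 8268.1$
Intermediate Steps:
$w{\left(z \right)} = -3 + \frac{z}{2}$ ($w{\left(z \right)} = -3 + \left(\frac{z}{6} + \frac{z}{3}\right) = -3 + \frac{z}{2}$)
$a{\left(u \right)} = \frac{155 + u}{-3 + \frac{3 u}{2}}$ ($a{\left(u \right)} = \frac{u + 155}{u + \left(-3 + \frac{u}{2}\right)} = \frac{155 + u}{-3 + \frac{3 u}{2}}$)
$\left(\left(-428\right) 19 + a{\left(-14 \right)}\right) + \left(4259 + 12147\right) = \left(\left(-428\right) 19 + \frac{2 \left(155 - 14\right)}{3 \left(-2 - 14\right)}\right) + \left(4259 + 12147\right) = \left(-8132 + \frac{2}{3} \frac{1}{-16} \cdot 141\right) + 16406 = \left(-8132 + \frac{2}{3} \left(- \frac{1}{16}\right) 141\right) + 16406 = \left(-8132 - \frac{47}{8}\right) + 16406 = - \frac{65103}{8} + 16406 = \frac{66145}{8}$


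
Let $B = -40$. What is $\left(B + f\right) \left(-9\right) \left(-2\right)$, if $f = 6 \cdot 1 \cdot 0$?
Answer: $-720$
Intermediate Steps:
$f = 0$ ($f = 6 \cdot 0 = 0$)
$\left(B + f\right) \left(-9\right) \left(-2\right) = \left(-40 + 0\right) \left(-9\right) \left(-2\right) = \left(-40\right) \left(-9\right) \left(-2\right) = 360 \left(-2\right) = -720$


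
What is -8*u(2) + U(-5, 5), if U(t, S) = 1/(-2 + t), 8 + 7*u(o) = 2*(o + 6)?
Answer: -65/7 ≈ -9.2857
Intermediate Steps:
u(o) = 4/7 + 2*o/7 (u(o) = -8/7 + (2*(o + 6))/7 = -8/7 + (2*(6 + o))/7 = -8/7 + (12 + 2*o)/7 = -8/7 + (12/7 + 2*o/7) = 4/7 + 2*o/7)
-8*u(2) + U(-5, 5) = -8*(4/7 + (2/7)*2) + 1/(-2 - 5) = -8*(4/7 + 4/7) + 1/(-7) = -8*8/7 - ⅐ = -64/7 - ⅐ = -65/7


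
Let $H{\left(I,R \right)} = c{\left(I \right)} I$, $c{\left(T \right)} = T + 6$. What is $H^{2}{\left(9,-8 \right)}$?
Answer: $18225$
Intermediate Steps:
$c{\left(T \right)} = 6 + T$
$H{\left(I,R \right)} = I \left(6 + I\right)$ ($H{\left(I,R \right)} = \left(6 + I\right) I = I \left(6 + I\right)$)
$H^{2}{\left(9,-8 \right)} = \left(9 \left(6 + 9\right)\right)^{2} = \left(9 \cdot 15\right)^{2} = 135^{2} = 18225$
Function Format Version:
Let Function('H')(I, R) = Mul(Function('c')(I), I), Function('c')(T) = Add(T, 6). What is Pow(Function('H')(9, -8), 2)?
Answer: 18225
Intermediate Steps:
Function('c')(T) = Add(6, T)
Function('H')(I, R) = Mul(I, Add(6, I)) (Function('H')(I, R) = Mul(Add(6, I), I) = Mul(I, Add(6, I)))
Pow(Function('H')(9, -8), 2) = Pow(Mul(9, Add(6, 9)), 2) = Pow(Mul(9, 15), 2) = Pow(135, 2) = 18225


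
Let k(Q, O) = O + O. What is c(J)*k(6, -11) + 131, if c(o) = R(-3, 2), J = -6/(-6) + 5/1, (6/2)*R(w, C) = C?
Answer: 349/3 ≈ 116.33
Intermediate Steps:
k(Q, O) = 2*O
R(w, C) = C/3
J = 6 (J = -6*(-⅙) + 5*1 = 1 + 5 = 6)
c(o) = ⅔ (c(o) = (⅓)*2 = ⅔)
c(J)*k(6, -11) + 131 = 2*(2*(-11))/3 + 131 = (⅔)*(-22) + 131 = -44/3 + 131 = 349/3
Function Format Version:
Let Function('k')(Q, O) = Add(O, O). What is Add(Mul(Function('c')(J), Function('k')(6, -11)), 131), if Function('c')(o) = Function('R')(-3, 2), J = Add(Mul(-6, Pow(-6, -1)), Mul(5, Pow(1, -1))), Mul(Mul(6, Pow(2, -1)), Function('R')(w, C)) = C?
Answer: Rational(349, 3) ≈ 116.33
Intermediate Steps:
Function('k')(Q, O) = Mul(2, O)
Function('R')(w, C) = Mul(Rational(1, 3), C)
J = 6 (J = Add(Mul(-6, Rational(-1, 6)), Mul(5, 1)) = Add(1, 5) = 6)
Function('c')(o) = Rational(2, 3) (Function('c')(o) = Mul(Rational(1, 3), 2) = Rational(2, 3))
Add(Mul(Function('c')(J), Function('k')(6, -11)), 131) = Add(Mul(Rational(2, 3), Mul(2, -11)), 131) = Add(Mul(Rational(2, 3), -22), 131) = Add(Rational(-44, 3), 131) = Rational(349, 3)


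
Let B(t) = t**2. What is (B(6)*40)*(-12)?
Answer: -17280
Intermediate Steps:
(B(6)*40)*(-12) = (6**2*40)*(-12) = (36*40)*(-12) = 1440*(-12) = -17280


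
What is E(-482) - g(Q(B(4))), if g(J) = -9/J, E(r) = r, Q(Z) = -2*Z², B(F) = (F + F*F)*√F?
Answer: -1542409/3200 ≈ -482.00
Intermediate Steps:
B(F) = √F*(F + F²) (B(F) = (F + F²)*√F = √F*(F + F²))
E(-482) - g(Q(B(4))) = -482 - (-9)/((-2*64*(1 + 4)²)) = -482 - (-9)/((-2*(8*5)²)) = -482 - (-9)/((-2*40²)) = -482 - (-9)/((-2*1600)) = -482 - (-9)/(-3200) = -482 - (-9)*(-1)/3200 = -482 - 1*9/3200 = -482 - 9/3200 = -1542409/3200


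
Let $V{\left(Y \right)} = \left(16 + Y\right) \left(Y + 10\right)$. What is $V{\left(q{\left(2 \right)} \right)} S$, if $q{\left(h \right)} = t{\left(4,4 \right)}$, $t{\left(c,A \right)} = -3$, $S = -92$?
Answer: $-8372$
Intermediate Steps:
$q{\left(h \right)} = -3$
$V{\left(Y \right)} = \left(10 + Y\right) \left(16 + Y\right)$ ($V{\left(Y \right)} = \left(16 + Y\right) \left(10 + Y\right) = \left(10 + Y\right) \left(16 + Y\right)$)
$V{\left(q{\left(2 \right)} \right)} S = \left(160 + \left(-3\right)^{2} + 26 \left(-3\right)\right) \left(-92\right) = \left(160 + 9 - 78\right) \left(-92\right) = 91 \left(-92\right) = -8372$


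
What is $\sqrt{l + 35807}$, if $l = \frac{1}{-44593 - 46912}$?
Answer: $\frac{3 \sqrt{33313102217630}}{91505} \approx 189.23$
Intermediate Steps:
$l = - \frac{1}{91505}$ ($l = \frac{1}{-91505} = - \frac{1}{91505} \approx -1.0928 \cdot 10^{-5}$)
$\sqrt{l + 35807} = \sqrt{- \frac{1}{91505} + 35807} = \sqrt{\frac{3276519534}{91505}} = \frac{3 \sqrt{33313102217630}}{91505}$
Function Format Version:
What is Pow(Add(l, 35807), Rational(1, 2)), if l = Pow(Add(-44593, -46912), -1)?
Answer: Mul(Rational(3, 91505), Pow(33313102217630, Rational(1, 2))) ≈ 189.23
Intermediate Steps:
l = Rational(-1, 91505) (l = Pow(-91505, -1) = Rational(-1, 91505) ≈ -1.0928e-5)
Pow(Add(l, 35807), Rational(1, 2)) = Pow(Add(Rational(-1, 91505), 35807), Rational(1, 2)) = Pow(Rational(3276519534, 91505), Rational(1, 2)) = Mul(Rational(3, 91505), Pow(33313102217630, Rational(1, 2)))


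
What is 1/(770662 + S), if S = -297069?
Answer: 1/473593 ≈ 2.1115e-6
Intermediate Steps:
1/(770662 + S) = 1/(770662 - 297069) = 1/473593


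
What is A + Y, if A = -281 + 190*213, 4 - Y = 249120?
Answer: -208927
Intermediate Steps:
Y = -249116 (Y = 4 - 1*249120 = 4 - 249120 = -249116)
A = 40189 (A = -281 + 40470 = 40189)
A + Y = 40189 - 249116 = -208927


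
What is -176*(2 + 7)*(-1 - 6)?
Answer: 11088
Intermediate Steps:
-176*(2 + 7)*(-1 - 6) = -1584*(-7) = -176*(-63) = 11088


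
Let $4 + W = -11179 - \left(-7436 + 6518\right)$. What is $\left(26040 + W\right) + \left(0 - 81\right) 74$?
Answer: $9781$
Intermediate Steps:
$W = -10265$ ($W = -4 - 10261 = -10265$)
$\left(26040 + W\right) + \left(0 - 81\right) 74 = \left(26040 - 10265\right) + \left(0 - 81\right) 74 = 15775 - 5994 = 9781$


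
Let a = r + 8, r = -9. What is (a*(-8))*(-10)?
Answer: -80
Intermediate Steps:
a = -1 (a = -9 + 8 = -1)
(a*(-8))*(-10) = -1*(-8)*(-10) = 8*(-10) = -80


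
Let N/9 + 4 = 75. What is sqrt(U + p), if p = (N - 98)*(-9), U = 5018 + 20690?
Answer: sqrt(20839) ≈ 144.36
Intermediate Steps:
N = 639 (N = -36 + 9*75 = -36 + 675 = 639)
U = 25708
p = -4869 (p = (639 - 98)*(-9) = 541*(-9) = -4869)
sqrt(U + p) = sqrt(25708 - 4869) = sqrt(20839)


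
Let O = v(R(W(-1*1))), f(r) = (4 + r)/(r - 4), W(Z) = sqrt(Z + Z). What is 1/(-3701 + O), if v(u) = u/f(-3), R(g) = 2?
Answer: -1/3715 ≈ -0.00026918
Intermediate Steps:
W(Z) = sqrt(2)*sqrt(Z) (W(Z) = sqrt(2*Z) = sqrt(2)*sqrt(Z))
f(r) = (4 + r)/(-4 + r)
v(u) = -7*u (v(u) = u/(((4 - 3)/(-4 - 3))) = u/((1/(-7))) = u/((-1/7*1)) = u/(-1/7) = u*(-7) = -7*u)
O = -14 (O = -7*2 = -14)
1/(-3701 + O) = 1/(-3701 - 14) = 1/(-3715) = -1/3715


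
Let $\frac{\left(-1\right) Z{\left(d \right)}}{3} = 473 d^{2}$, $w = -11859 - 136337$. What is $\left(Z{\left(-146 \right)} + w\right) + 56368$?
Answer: $-30339232$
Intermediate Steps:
$w = -148196$ ($w = -11859 - 136337 = -148196$)
$Z{\left(d \right)} = - 1419 d^{2}$ ($Z{\left(d \right)} = - 3 \cdot 473 d^{2} = - 1419 d^{2}$)
$\left(Z{\left(-146 \right)} + w\right) + 56368 = \left(- 1419 \left(-146\right)^{2} - 148196\right) + 56368 = \left(\left(-1419\right) 21316 - 148196\right) + 56368 = \left(-30247404 - 148196\right) + 56368 = -30395600 + 56368 = -30339232$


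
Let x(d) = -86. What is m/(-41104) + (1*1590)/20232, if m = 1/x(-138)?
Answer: 234190883/2979957792 ≈ 0.078589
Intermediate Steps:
m = -1/86 (m = 1/(-86) = -1/86 ≈ -0.011628)
m/(-41104) + (1*1590)/20232 = -1/86/(-41104) + (1*1590)/20232 = -1/86*(-1/41104) + 1590*(1/20232) = 1/3534944 + 265/3372 = 234190883/2979957792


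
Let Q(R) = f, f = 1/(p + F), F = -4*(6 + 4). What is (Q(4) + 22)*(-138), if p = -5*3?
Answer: -166842/55 ≈ -3033.5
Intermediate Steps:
p = -15
F = -40 (F = -4*10 = -40)
f = -1/55 (f = 1/(-15 - 40) = 1/(-55) = -1/55 ≈ -0.018182)
Q(R) = -1/55
(Q(4) + 22)*(-138) = (-1/55 + 22)*(-138) = (1209/55)*(-138) = -166842/55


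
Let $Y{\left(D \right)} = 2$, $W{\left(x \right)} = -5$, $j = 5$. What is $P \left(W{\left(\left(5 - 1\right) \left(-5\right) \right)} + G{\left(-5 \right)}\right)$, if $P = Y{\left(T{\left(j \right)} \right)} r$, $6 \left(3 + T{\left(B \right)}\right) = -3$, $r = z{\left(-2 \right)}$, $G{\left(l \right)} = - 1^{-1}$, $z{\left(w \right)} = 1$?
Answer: $-12$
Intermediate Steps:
$G{\left(l \right)} = -1$ ($G{\left(l \right)} = \left(-1\right) 1 = -1$)
$r = 1$
$T{\left(B \right)} = - \frac{7}{2}$ ($T{\left(B \right)} = -3 + \frac{1}{6} \left(-3\right) = -3 - \frac{1}{2} = - \frac{7}{2}$)
$P = 2$ ($P = 2 \cdot 1 = 2$)
$P \left(W{\left(\left(5 - 1\right) \left(-5\right) \right)} + G{\left(-5 \right)}\right) = 2 \left(-5 - 1\right) = 2 \left(-6\right) = -12$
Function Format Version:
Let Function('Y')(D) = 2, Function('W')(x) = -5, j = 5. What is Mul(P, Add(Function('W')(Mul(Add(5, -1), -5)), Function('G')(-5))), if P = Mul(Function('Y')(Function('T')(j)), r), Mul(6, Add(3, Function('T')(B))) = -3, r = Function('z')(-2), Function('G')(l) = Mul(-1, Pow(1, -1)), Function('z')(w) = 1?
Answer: -12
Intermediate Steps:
Function('G')(l) = -1 (Function('G')(l) = Mul(-1, 1) = -1)
r = 1
Function('T')(B) = Rational(-7, 2) (Function('T')(B) = Add(-3, Mul(Rational(1, 6), -3)) = Add(-3, Rational(-1, 2)) = Rational(-7, 2))
P = 2 (P = Mul(2, 1) = 2)
Mul(P, Add(Function('W')(Mul(Add(5, -1), -5)), Function('G')(-5))) = Mul(2, Add(-5, -1)) = Mul(2, -6) = -12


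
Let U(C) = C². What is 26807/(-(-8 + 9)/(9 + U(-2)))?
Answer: -348491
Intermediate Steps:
26807/(-(-8 + 9)/(9 + U(-2))) = 26807/(-(-8 + 9)/(9 + (-2)²)) = 26807/(-1/(9 + 4)) = 26807/(-1/13) = -13*26807 = -348491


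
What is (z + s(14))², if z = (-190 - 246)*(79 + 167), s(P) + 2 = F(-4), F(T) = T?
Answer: 11505136644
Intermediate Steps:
s(P) = -6 (s(P) = -2 - 4 = -6)
z = -107256 (z = -436*246 = -107256)
(z + s(14))² = (-107256 - 6)² = (-107262)² = 11505136644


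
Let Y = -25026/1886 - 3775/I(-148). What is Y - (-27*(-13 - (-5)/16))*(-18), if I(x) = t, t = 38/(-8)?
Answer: 995840117/143336 ≈ 6947.6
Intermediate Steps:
t = -19/4 (t = 38*(-⅛) = -19/4 ≈ -4.7500)
I(x) = -19/4
Y = 14001553/17917 (Y = -25026/1886 - 3775/(-19/4) = -25026*1/1886 - 3775*(-4/19) = -12513/943 + 15100/19 = 14001553/17917 ≈ 781.47)
Y - (-27*(-13 - (-5)/16))*(-18) = 14001553/17917 - (-27*(-13 - (-5)/16))*(-18) = 14001553/17917 - (-27*(-13 - 1*(-5/16)))*(-18) = 14001553/17917 - (-27*(-13 + 5/16))*(-18) = 14001553/17917 - (-27*(-203/16))*(-18) = 14001553/17917 - 5481*(-18)/16 = 14001553/17917 - 1*(-49329/8) = 14001553/17917 + 49329/8 = 995840117/143336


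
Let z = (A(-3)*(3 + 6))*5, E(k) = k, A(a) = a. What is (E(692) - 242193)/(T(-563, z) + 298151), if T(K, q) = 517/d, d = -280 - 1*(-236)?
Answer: -966004/1192557 ≈ -0.81003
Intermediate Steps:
d = -44 (d = -280 + 236 = -44)
z = -135 (z = -3*(3 + 6)*5 = -3*9*5 = -27*5 = -135)
T(K, q) = -47/4 (T(K, q) = 517/(-44) = 517*(-1/44) = -47/4)
(E(692) - 242193)/(T(-563, z) + 298151) = (692 - 242193)/(-47/4 + 298151) = -241501/1192557/4 = -241501*4/1192557 = -966004/1192557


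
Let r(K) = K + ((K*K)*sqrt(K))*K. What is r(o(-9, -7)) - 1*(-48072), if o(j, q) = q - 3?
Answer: 48062 - 1000*I*sqrt(10) ≈ 48062.0 - 3162.3*I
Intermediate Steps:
o(j, q) = -3 + q
r(K) = K + K**(7/2) (r(K) = K + (K**2*sqrt(K))*K = K + K**(5/2)*K = K + K**(7/2))
r(o(-9, -7)) - 1*(-48072) = ((-3 - 7) + (-3 - 7)**(7/2)) - 1*(-48072) = (-10 + (-10)**(7/2)) + 48072 = (-10 - 1000*I*sqrt(10)) + 48072 = 48062 - 1000*I*sqrt(10)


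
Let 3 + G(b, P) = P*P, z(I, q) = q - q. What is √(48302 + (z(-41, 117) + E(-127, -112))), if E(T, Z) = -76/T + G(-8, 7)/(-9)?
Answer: 2*√1752727889/381 ≈ 219.77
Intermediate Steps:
z(I, q) = 0
G(b, P) = -3 + P² (G(b, P) = -3 + P*P = -3 + P²)
E(T, Z) = -46/9 - 76/T (E(T, Z) = -76/T + (-3 + 7²)/(-9) = -76/T + (-3 + 49)*(-⅑) = -76/T + 46*(-⅑) = -76/T - 46/9 = -46/9 - 76/T)
√(48302 + (z(-41, 117) + E(-127, -112))) = √(48302 + (0 + (-46/9 - 76/(-127)))) = √(48302 + (0 + (-46/9 - 76*(-1/127)))) = √(48302 + (0 + (-46/9 + 76/127))) = √(48302 + (0 - 5158/1143)) = √(48302 - 5158/1143) = √(55204028/1143) = 2*√1752727889/381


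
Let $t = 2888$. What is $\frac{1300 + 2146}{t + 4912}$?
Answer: $\frac{1723}{3900} \approx 0.44179$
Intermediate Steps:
$\frac{1300 + 2146}{t + 4912} = \frac{1300 + 2146}{2888 + 4912} = \frac{3446}{7800} = 3446 \cdot \frac{1}{7800} = \frac{1723}{3900}$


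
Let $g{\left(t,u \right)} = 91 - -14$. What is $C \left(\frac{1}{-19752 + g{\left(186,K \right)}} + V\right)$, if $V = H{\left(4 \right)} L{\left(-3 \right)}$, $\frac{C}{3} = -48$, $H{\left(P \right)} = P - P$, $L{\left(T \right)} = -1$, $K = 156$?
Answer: $\frac{16}{2183} \approx 0.0073294$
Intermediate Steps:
$g{\left(t,u \right)} = 105$ ($g{\left(t,u \right)} = 91 + 14 = 105$)
$H{\left(P \right)} = 0$
$C = -144$ ($C = 3 \left(-48\right) = -144$)
$V = 0$ ($V = 0 \left(-1\right) = 0$)
$C \left(\frac{1}{-19752 + g{\left(186,K \right)}} + V\right) = - 144 \left(\frac{1}{-19752 + 105} + 0\right) = - 144 \left(\frac{1}{-19647} + 0\right) = - 144 \left(- \frac{1}{19647} + 0\right) = \left(-144\right) \left(- \frac{1}{19647}\right) = \frac{16}{2183}$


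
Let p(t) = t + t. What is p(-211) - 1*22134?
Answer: -22556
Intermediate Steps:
p(t) = 2*t
p(-211) - 1*22134 = 2*(-211) - 1*22134 = -422 - 22134 = -22556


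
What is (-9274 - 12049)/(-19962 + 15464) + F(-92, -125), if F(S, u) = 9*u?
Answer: -5038927/4498 ≈ -1120.3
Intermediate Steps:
(-9274 - 12049)/(-19962 + 15464) + F(-92, -125) = (-9274 - 12049)/(-19962 + 15464) + 9*(-125) = -21323/(-4498) - 1125 = -21323*(-1/4498) - 1125 = 21323/4498 - 1125 = -5038927/4498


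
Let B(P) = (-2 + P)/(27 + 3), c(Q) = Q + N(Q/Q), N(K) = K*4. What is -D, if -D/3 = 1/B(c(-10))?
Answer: -45/4 ≈ -11.250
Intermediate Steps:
N(K) = 4*K
c(Q) = 4 + Q (c(Q) = Q + 4*(Q/Q) = Q + 4*1 = Q + 4 = 4 + Q)
B(P) = -1/15 + P/30 (B(P) = (-2 + P)/30 = (-2 + P)*(1/30) = -1/15 + P/30)
D = 45/4 (D = -3/(-1/15 + (4 - 10)/30) = -3/(-1/15 + (1/30)*(-6)) = -3/(-1/15 - 1/5) = -3/(-4/15) = -3*(-15/4) = 45/4 ≈ 11.250)
-D = -1*45/4 = -45/4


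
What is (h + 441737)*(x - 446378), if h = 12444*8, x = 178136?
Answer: -145196443938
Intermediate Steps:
h = 99552
(h + 441737)*(x - 446378) = (99552 + 441737)*(178136 - 446378) = 541289*(-268242) = -145196443938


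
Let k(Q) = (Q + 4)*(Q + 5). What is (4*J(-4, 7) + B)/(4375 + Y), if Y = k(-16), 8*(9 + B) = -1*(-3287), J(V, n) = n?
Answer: 3439/36056 ≈ 0.095379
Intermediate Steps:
k(Q) = (4 + Q)*(5 + Q)
B = 3215/8 (B = -9 + (-1*(-3287))/8 = -9 + (⅛)*3287 = -9 + 3287/8 = 3215/8 ≈ 401.88)
Y = 132 (Y = 20 + (-16)² + 9*(-16) = 20 + 256 - 144 = 132)
(4*J(-4, 7) + B)/(4375 + Y) = (4*7 + 3215/8)/(4375 + 132) = (28 + 3215/8)/4507 = (3439/8)*(1/4507) = 3439/36056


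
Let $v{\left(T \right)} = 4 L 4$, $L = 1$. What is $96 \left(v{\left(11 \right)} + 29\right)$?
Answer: $4320$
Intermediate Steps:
$v{\left(T \right)} = 16$ ($v{\left(T \right)} = 4 \cdot 1 \cdot 4 = 4 \cdot 4 = 16$)
$96 \left(v{\left(11 \right)} + 29\right) = 96 \left(16 + 29\right) = 96 \cdot 45 = 4320$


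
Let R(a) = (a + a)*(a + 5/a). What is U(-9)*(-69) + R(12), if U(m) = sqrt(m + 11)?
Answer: 298 - 69*sqrt(2) ≈ 200.42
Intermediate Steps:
U(m) = sqrt(11 + m)
R(a) = 2*a*(a + 5/a) (R(a) = (2*a)*(a + 5/a) = 2*a*(a + 5/a))
U(-9)*(-69) + R(12) = sqrt(11 - 9)*(-69) + (10 + 2*12**2) = sqrt(2)*(-69) + (10 + 2*144) = -69*sqrt(2) + (10 + 288) = -69*sqrt(2) + 298 = 298 - 69*sqrt(2)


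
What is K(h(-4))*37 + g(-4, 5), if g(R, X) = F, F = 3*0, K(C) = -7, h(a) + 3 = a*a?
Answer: -259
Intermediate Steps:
h(a) = -3 + a² (h(a) = -3 + a*a = -3 + a²)
F = 0
g(R, X) = 0
K(h(-4))*37 + g(-4, 5) = -7*37 + 0 = -259 + 0 = -259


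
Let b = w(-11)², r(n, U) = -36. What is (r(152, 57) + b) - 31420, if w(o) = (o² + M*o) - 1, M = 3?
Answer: -23887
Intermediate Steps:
w(o) = -1 + o² + 3*o (w(o) = (o² + 3*o) - 1 = -1 + o² + 3*o)
b = 7569 (b = (-1 + (-11)² + 3*(-11))² = (-1 + 121 - 33)² = 87² = 7569)
(r(152, 57) + b) - 31420 = (-36 + 7569) - 31420 = 7533 - 31420 = -23887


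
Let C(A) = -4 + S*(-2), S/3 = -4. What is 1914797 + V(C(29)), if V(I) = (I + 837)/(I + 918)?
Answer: 1796080443/938 ≈ 1.9148e+6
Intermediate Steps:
S = -12 (S = 3*(-4) = -12)
C(A) = 20 (C(A) = -4 - 12*(-2) = -4 + 24 = 20)
V(I) = (837 + I)/(918 + I)
1914797 + V(C(29)) = 1914797 + (837 + 20)/(918 + 20) = 1914797 + 857/938 = 1796080443/938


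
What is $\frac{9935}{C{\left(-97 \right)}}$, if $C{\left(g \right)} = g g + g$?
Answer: $\frac{9935}{9312} \approx 1.0669$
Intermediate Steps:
$C{\left(g \right)} = g + g^{2}$ ($C{\left(g \right)} = g^{2} + g = g + g^{2}$)
$\frac{9935}{C{\left(-97 \right)}} = \frac{9935}{\left(-97\right) \left(1 - 97\right)} = \frac{9935}{\left(-97\right) \left(-96\right)} = \frac{9935}{9312}$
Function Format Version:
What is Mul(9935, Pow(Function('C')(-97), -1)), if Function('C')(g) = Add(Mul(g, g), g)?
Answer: Rational(9935, 9312) ≈ 1.0669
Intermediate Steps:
Function('C')(g) = Add(g, Pow(g, 2)) (Function('C')(g) = Add(Pow(g, 2), g) = Add(g, Pow(g, 2)))
Mul(9935, Pow(Function('C')(-97), -1)) = Mul(9935, Pow(Mul(-97, Add(1, -97)), -1)) = Mul(9935, Pow(Mul(-97, -96), -1)) = Mul(9935, Pow(9312, -1)) = Mul(9935, Rational(1, 9312)) = Rational(9935, 9312)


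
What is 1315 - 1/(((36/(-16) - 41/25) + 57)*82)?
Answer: 286342515/217751 ≈ 1315.0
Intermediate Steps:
1315 - 1/(((36/(-16) - 41/25) + 57)*82) = 1315 - 1/(((36*(-1/16) - 41*1/25) + 57)*82) = 1315 - 1/(((-9/4 - 41/25) + 57)*82) = 1315 - 1/((-389/100 + 57)*82) = 1315 - 1/((5311/100)*82) = 1315 - 1/217751/50 = 1315 - 1*50/217751 = 1315 - 50/217751 = 286342515/217751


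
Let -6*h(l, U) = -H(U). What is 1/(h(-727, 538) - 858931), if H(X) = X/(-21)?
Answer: -63/54112922 ≈ -1.1642e-6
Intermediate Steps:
H(X) = -X/21 (H(X) = X*(-1/21) = -X/21)
h(l, U) = -U/126 (h(l, U) = -(-1)*(-U/21)/6 = -U/126)
1/(h(-727, 538) - 858931) = 1/(-1/126*538 - 858931) = 1/(-269/63 - 858931) = 1/(-54112922/63) = -63/54112922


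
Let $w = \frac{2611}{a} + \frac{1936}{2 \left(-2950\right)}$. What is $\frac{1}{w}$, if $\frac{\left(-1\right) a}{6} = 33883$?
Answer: $- \frac{299864550}{102247457} \approx -2.9327$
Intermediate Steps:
$a = -203298$ ($a = \left(-6\right) 33883 = -203298$)
$w = - \frac{102247457}{299864550}$ ($w = \frac{2611}{-203298} + \frac{1936}{2 \left(-2950\right)} = 2611 \left(- \frac{1}{203298}\right) + \frac{1936}{-5900} = - \frac{2611}{203298} + 1936 \left(- \frac{1}{5900}\right) = - \frac{2611}{203298} - \frac{484}{1475} = - \frac{102247457}{299864550} \approx -0.34098$)
$\frac{1}{w} = \frac{1}{- \frac{102247457}{299864550}} = - \frac{299864550}{102247457}$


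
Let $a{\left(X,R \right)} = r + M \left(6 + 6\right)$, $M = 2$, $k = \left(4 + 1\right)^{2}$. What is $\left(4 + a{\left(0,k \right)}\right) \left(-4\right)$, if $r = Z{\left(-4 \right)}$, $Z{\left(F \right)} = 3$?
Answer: $-124$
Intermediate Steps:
$k = 25$ ($k = 5^{2} = 25$)
$r = 3$
$a{\left(X,R \right)} = 27$ ($a{\left(X,R \right)} = 3 + 2 \left(6 + 6\right) = 3 + 2 \cdot 12 = 3 + 24 = 27$)
$\left(4 + a{\left(0,k \right)}\right) \left(-4\right) = \left(4 + 27\right) \left(-4\right) = 31 \left(-4\right) = -124$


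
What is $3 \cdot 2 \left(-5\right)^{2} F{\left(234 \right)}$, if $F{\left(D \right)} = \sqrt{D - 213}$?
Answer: $150 \sqrt{21} \approx 687.39$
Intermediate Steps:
$F{\left(D \right)} = \sqrt{-213 + D}$
$3 \cdot 2 \left(-5\right)^{2} F{\left(234 \right)} = 3 \cdot 2 \left(-5\right)^{2} \sqrt{-213 + 234} = 6 \cdot 25 \sqrt{21} = 150 \sqrt{21}$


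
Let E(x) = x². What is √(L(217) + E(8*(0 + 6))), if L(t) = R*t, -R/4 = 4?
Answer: 4*I*√73 ≈ 34.176*I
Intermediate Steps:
R = -16 (R = -4*4 = -16)
L(t) = -16*t
√(L(217) + E(8*(0 + 6))) = √(-16*217 + (8*(0 + 6))²) = √(-3472 + (8*6)²) = √(-3472 + 48²) = √(-3472 + 2304) = √(-1168) = 4*I*√73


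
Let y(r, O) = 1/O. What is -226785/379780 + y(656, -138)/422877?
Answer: -1323449852119/2216283133428 ≈ -0.59715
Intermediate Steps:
-226785/379780 + y(656, -138)/422877 = -226785/379780 + 1/(-138*422877) = -226785*1/379780 - 1/138*1/422877 = -45357/75956 - 1/58357026 = -1323449852119/2216283133428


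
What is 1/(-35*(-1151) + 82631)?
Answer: 1/122916 ≈ 8.1356e-6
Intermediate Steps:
1/(-35*(-1151) + 82631) = 1/(40285 + 82631) = 1/122916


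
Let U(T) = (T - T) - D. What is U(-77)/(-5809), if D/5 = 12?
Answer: 60/5809 ≈ 0.010329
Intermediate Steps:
D = 60 (D = 5*12 = 60)
U(T) = -60 (U(T) = (T - T) - 1*60 = 0 - 60 = -60)
U(-77)/(-5809) = -60/(-5809) = -60*(-1/5809) = 60/5809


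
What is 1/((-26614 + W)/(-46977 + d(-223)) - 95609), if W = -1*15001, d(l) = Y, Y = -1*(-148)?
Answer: -46829/4477232246 ≈ -1.0459e-5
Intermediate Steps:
Y = 148
d(l) = 148
W = -15001
1/((-26614 + W)/(-46977 + d(-223)) - 95609) = 1/((-26614 - 15001)/(-46977 + 148) - 95609) = 1/(-41615/(-46829) - 95609) = 1/(-41615*(-1/46829) - 95609) = 1/(41615/46829 - 95609) = 1/(-4477232246/46829) = -46829/4477232246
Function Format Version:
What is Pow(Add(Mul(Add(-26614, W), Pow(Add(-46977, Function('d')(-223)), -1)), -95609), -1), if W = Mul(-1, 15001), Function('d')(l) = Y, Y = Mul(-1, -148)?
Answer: Rational(-46829, 4477232246) ≈ -1.0459e-5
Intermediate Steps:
Y = 148
Function('d')(l) = 148
W = -15001
Pow(Add(Mul(Add(-26614, W), Pow(Add(-46977, Function('d')(-223)), -1)), -95609), -1) = Pow(Add(Mul(Add(-26614, -15001), Pow(Add(-46977, 148), -1)), -95609), -1) = Pow(Add(Mul(-41615, Pow(-46829, -1)), -95609), -1) = Pow(Add(Mul(-41615, Rational(-1, 46829)), -95609), -1) = Pow(Add(Rational(41615, 46829), -95609), -1) = Pow(Rational(-4477232246, 46829), -1) = Rational(-46829, 4477232246)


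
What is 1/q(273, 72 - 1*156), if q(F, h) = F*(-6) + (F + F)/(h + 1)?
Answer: -83/136500 ≈ -0.00060806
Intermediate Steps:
q(F, h) = -6*F + 2*F/(1 + h) (q(F, h) = -6*F + (2*F)/(1 + h) = -6*F + 2*F/(1 + h))
1/q(273, 72 - 1*156) = 1/(-2*273*(2 + 3*(72 - 1*156))/(1 + (72 - 1*156))) = 1/(-2*273*(2 + 3*(72 - 156))/(1 + (72 - 156))) = 1/(-2*273*(2 + 3*(-84))/(1 - 84)) = 1/(-2*273*(2 - 252)/(-83)) = 1/(-2*273*(-1/83)*(-250)) = 1/(-136500/83) = -83/136500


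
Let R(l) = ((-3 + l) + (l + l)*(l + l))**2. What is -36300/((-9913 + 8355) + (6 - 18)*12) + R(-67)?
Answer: 272242573746/851 ≈ 3.1991e+8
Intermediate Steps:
R(l) = (-3 + l + 4*l**2)**2 (R(l) = ((-3 + l) + (2*l)*(2*l))**2 = ((-3 + l) + 4*l**2)**2 = (-3 + l + 4*l**2)**2)
-36300/((-9913 + 8355) + (6 - 18)*12) + R(-67) = -36300/((-9913 + 8355) + (6 - 18)*12) + (-3 - 67 + 4*(-67)**2)**2 = -36300/(-1558 - 12*12) + (-3 - 67 + 4*4489)**2 = -36300/(-1558 - 144) + (-3 - 67 + 17956)**2 = -36300/(-1702) + 17886**2 = -36300*(-1/1702) + 319908996 = 18150/851 + 319908996 = 272242573746/851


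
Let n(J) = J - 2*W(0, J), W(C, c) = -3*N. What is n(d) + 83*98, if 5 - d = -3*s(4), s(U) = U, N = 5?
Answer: 8181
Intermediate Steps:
W(C, c) = -15 (W(C, c) = -3*5 = -15)
d = 17 (d = 5 - (-3)*4 = 5 - 1*(-12) = 5 + 12 = 17)
n(J) = 30 + J (n(J) = J - 2*(-15) = J + 30 = 30 + J)
n(d) + 83*98 = (30 + 17) + 83*98 = 47 + 8134 = 8181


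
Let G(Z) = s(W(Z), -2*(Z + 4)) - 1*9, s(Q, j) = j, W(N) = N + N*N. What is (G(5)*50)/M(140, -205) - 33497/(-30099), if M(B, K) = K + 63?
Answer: 22695112/2137029 ≈ 10.620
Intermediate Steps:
W(N) = N + N**2
M(B, K) = 63 + K
G(Z) = -17 - 2*Z (G(Z) = -2*(Z + 4) - 1*9 = -2*(4 + Z) - 9 = (-8 - 2*Z) - 9 = -17 - 2*Z)
(G(5)*50)/M(140, -205) - 33497/(-30099) = ((-17 - 2*5)*50)/(63 - 205) - 33497/(-30099) = ((-17 - 10)*50)/(-142) - 33497*(-1/30099) = -27*50*(-1/142) + 33497/30099 = -1350*(-1/142) + 33497/30099 = 675/71 + 33497/30099 = 22695112/2137029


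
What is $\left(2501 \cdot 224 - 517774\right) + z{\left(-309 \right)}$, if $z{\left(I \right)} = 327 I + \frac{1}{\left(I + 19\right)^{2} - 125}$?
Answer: $- \frac{4920347174}{83975} \approx -58593.0$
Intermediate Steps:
$z{\left(I \right)} = \frac{1}{-125 + \left(19 + I\right)^{2}} + 327 I$ ($z{\left(I \right)} = 327 I + \frac{1}{\left(19 + I\right)^{2} - 125} = 327 I + \frac{1}{-125 + \left(19 + I\right)^{2}} = \frac{1}{-125 + \left(19 + I\right)^{2}} + 327 I$)
$\left(2501 \cdot 224 - 517774\right) + z{\left(-309 \right)} = \left(2501 \cdot 224 - 517774\right) + \frac{1 - -12630375 + 327 \left(-309\right) \left(19 - 309\right)^{2}}{-125 + \left(19 - 309\right)^{2}} = \left(560224 - 517774\right) + \frac{1 + 12630375 + 327 \left(-309\right) \left(-290\right)^{2}}{-125 + \left(-290\right)^{2}} = 42450 + \frac{1 + 12630375 + 327 \left(-309\right) 84100}{-125 + 84100} = 42450 + \frac{1 + 12630375 - 8497716300}{83975} = 42450 + \frac{1}{83975} \left(-8485085924\right) = 42450 - \frac{8485085924}{83975} = - \frac{4920347174}{83975}$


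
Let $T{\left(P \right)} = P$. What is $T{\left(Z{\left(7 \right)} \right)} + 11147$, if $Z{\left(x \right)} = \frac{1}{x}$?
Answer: $\frac{78030}{7} \approx 11147.0$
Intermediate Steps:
$T{\left(Z{\left(7 \right)} \right)} + 11147 = \frac{1}{7} + 11147 = \frac{78030}{7}$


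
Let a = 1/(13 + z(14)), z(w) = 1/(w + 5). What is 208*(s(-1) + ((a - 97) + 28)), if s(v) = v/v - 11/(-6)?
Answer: -1278446/93 ≈ -13747.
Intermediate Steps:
s(v) = 17/6 (s(v) = 1 - 11*(-⅙) = 1 + 11/6 = 17/6)
z(w) = 1/(5 + w)
a = 19/248 (a = 1/(13 + 1/(5 + 14)) = 1/(13 + 1/19) = 1/(248/19) = 19/248 ≈ 0.076613)
208*(s(-1) + ((a - 97) + 28)) = 208*(17/6 + ((19/248 - 97) + 28)) = 208*(17/6 + (-24037/248 + 28)) = 208*(17/6 - 17093/248) = 208*(-49171/744) = -1278446/93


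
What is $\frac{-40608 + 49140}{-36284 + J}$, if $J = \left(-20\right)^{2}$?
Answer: $- \frac{2133}{8971} \approx -0.23777$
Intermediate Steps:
$J = 400$
$\frac{-40608 + 49140}{-36284 + J} = \frac{-40608 + 49140}{-36284 + 400} = \frac{8532}{-35884} = 8532 \left(- \frac{1}{35884}\right) = - \frac{2133}{8971}$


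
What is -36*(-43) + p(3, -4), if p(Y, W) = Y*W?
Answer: 1536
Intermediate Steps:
p(Y, W) = W*Y
-36*(-43) + p(3, -4) = -36*(-43) - 4*3 = 1548 - 12 = 1536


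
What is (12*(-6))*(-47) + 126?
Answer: 3510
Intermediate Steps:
(12*(-6))*(-47) + 126 = -72*(-47) + 126 = 3384 + 126 = 3510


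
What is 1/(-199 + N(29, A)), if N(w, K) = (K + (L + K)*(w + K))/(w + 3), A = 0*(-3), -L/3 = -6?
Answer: -16/2923 ≈ -0.0054738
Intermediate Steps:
L = 18 (L = -3*(-6) = 18)
A = 0
N(w, K) = (K + (18 + K)*(K + w))/(3 + w) (N(w, K) = (K + (18 + K)*(w + K))/(w + 3) = (K + (18 + K)*(K + w))/(3 + w))
1/(-199 + N(29, A)) = 1/(-199 + (0**2 + 18*29 + 19*0 + 0*29)/(3 + 29)) = 1/(-199 + (0 + 522 + 0 + 0)/32) = 1/(-199 + (1/32)*522) = 1/(-199 + 261/16) = 1/(-2923/16) = -16/2923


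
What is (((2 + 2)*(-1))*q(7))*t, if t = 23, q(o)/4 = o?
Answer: -2576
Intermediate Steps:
q(o) = 4*o
(((2 + 2)*(-1))*q(7))*t = (((2 + 2)*(-1))*(4*7))*23 = ((4*(-1))*28)*23 = -4*28*23 = -112*23 = -2576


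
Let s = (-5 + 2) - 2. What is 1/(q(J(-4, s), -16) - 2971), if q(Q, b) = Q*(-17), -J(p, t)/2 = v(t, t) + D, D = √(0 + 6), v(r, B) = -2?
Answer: -1013/3076195 - 34*√6/9228585 ≈ -0.00033833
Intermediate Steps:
s = -5 (s = -3 - 2 = -5)
D = √6 ≈ 2.4495
J(p, t) = 4 - 2*√6 (J(p, t) = -2*(-2 + √6) = 4 - 2*√6)
q(Q, b) = -17*Q
1/(q(J(-4, s), -16) - 2971) = 1/(-17*(4 - 2*√6) - 2971) = 1/((-68 + 34*√6) - 2971) = 1/(-3039 + 34*√6)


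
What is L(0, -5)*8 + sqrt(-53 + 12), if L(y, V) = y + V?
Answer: -40 + I*sqrt(41) ≈ -40.0 + 6.4031*I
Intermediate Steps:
L(y, V) = V + y
L(0, -5)*8 + sqrt(-53 + 12) = (-5 + 0)*8 + sqrt(-53 + 12) = -5*8 + sqrt(-41) = -40 + I*sqrt(41)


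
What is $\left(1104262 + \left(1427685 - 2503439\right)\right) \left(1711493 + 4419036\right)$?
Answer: $174769120732$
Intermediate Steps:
$\left(1104262 + \left(1427685 - 2503439\right)\right) \left(1711493 + 4419036\right) = \left(1104262 - 1075754\right) 6130529 = 28508 \cdot 6130529 = 174769120732$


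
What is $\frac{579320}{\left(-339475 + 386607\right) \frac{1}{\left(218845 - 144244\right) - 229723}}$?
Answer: $- \frac{22466319260}{11783} \approx -1.9067 \cdot 10^{6}$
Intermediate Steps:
$\frac{579320}{\left(-339475 + 386607\right) \frac{1}{\left(218845 - 144244\right) - 229723}} = \frac{579320}{47132 \frac{1}{74601 - 229723}} = \frac{579320}{47132 \frac{1}{-155122}} = \frac{579320}{47132 \left(- \frac{1}{155122}\right)} = \frac{579320}{- \frac{23566}{77561}} = 579320 \left(- \frac{77561}{23566}\right) = - \frac{22466319260}{11783}$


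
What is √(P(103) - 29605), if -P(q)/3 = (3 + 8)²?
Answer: 4*I*√1873 ≈ 173.11*I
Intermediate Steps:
P(q) = -363 (P(q) = -3*(3 + 8)² = -3*11² = -3*121 = -363)
√(P(103) - 29605) = √(-363 - 29605) = √(-29968) = 4*I*√1873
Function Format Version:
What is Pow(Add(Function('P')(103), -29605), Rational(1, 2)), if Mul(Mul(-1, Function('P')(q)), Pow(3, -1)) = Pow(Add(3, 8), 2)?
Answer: Mul(4, I, Pow(1873, Rational(1, 2))) ≈ Mul(173.11, I)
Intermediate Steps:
Function('P')(q) = -363 (Function('P')(q) = Mul(-3, Pow(Add(3, 8), 2)) = Mul(-3, Pow(11, 2)) = Mul(-3, 121) = -363)
Pow(Add(Function('P')(103), -29605), Rational(1, 2)) = Pow(Add(-363, -29605), Rational(1, 2)) = Pow(-29968, Rational(1, 2)) = Mul(4, I, Pow(1873, Rational(1, 2)))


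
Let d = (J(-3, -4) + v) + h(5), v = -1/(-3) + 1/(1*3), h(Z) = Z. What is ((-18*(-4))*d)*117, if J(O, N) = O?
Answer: 22464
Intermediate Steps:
v = ⅔ (v = -1*(-⅓) + 1/3 = ⅓ + 1*(⅓) = ⅓ + ⅓ = ⅔ ≈ 0.66667)
d = 8/3 (d = (-3 + ⅔) + 5 = -7/3 + 5 = 8/3 ≈ 2.6667)
((-18*(-4))*d)*117 = (-18*(-4)*(8/3))*117 = (72*(8/3))*117 = 192*117 = 22464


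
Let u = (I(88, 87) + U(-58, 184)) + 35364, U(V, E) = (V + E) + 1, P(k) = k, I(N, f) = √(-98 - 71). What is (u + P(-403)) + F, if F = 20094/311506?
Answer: 5465071311/155753 + 13*I ≈ 35088.0 + 13.0*I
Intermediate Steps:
F = 10047/155753 (F = 20094*(1/311506) = 10047/155753 ≈ 0.064506)
I(N, f) = 13*I (I(N, f) = √(-169) = 13*I)
U(V, E) = 1 + E + V (U(V, E) = (E + V) + 1 = 1 + E + V)
u = 35491 + 13*I (u = (13*I + (1 + 184 - 58)) + 35364 = (13*I + 127) + 35364 = (127 + 13*I) + 35364 = 35491 + 13*I ≈ 35491.0 + 13.0*I)
(u + P(-403)) + F = ((35491 + 13*I) - 403) + 10047/155753 = (35088 + 13*I) + 10047/155753 = 5465071311/155753 + 13*I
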